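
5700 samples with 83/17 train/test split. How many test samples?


Train samples = 5700 * 83% = 4731
Test samples = 5700 - 4731
= 969

969


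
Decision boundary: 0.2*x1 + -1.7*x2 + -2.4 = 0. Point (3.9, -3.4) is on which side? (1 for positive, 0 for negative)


Compute 0.2 * 3.9 + -1.7 * -3.4 + -2.4
= 0.78 + 5.78 + -2.4
= 4.16
Since 4.16 >= 0, the point is on the positive side.

1


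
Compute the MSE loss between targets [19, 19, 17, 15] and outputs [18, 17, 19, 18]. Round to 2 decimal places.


Differences: [1, 2, -2, -3]
Squared errors: [1, 4, 4, 9]
Sum of squared errors = 18
MSE = 18 / 4 = 4.50

4.50


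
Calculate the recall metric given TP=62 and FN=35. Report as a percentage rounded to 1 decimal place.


Recall = TP / (TP + FN) * 100
= 62 / (62 + 35)
= 62 / 97
= 0.6392
= 63.9%

63.9


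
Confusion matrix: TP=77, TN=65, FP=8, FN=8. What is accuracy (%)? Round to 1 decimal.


Accuracy = (TP + TN) / (TP + TN + FP + FN) * 100
= (77 + 65) / (77 + 65 + 8 + 8)
= 142 / 158
= 0.8987
= 89.9%

89.9


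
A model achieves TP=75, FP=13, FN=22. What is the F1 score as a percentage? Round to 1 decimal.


Precision = TP / (TP + FP) = 75 / 88 = 0.8523
Recall = TP / (TP + FN) = 75 / 97 = 0.7732
F1 = 2 * P * R / (P + R)
= 2 * 0.8523 * 0.7732 / (0.8523 + 0.7732)
= 1.3179 / 1.6255
= 0.8108
As percentage: 81.1%

81.1


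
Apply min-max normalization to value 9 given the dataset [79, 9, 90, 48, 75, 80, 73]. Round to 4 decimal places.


Min = 9, Max = 90
Range = 90 - 9 = 81
Scaled = (x - min) / (max - min)
= (9 - 9) / 81
= 0 / 81
= 0.0000

0.0000


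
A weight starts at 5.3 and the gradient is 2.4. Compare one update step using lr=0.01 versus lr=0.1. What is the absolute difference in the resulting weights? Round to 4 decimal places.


With lr=0.01: w_new = 5.3 - 0.01 * 2.4 = 5.276
With lr=0.1: w_new = 5.3 - 0.1 * 2.4 = 5.06
Absolute difference = |5.276 - 5.06|
= 0.2160

0.2160


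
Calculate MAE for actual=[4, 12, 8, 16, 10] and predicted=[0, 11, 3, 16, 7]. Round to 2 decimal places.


Absolute errors: [4, 1, 5, 0, 3]
Sum of absolute errors = 13
MAE = 13 / 5 = 2.60

2.60


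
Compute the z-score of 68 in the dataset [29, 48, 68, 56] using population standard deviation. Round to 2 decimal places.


Mean = (29 + 48 + 68 + 56) / 4 = 50.25
Variance = sum((x_i - mean)^2) / n = 201.1875
Std = sqrt(201.1875) = 14.1841
Z = (x - mean) / std
= (68 - 50.25) / 14.1841
= 17.75 / 14.1841
= 1.25

1.25


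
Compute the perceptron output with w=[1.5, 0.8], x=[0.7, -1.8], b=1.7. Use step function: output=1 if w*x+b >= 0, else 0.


z = w . x + b
= 1.5*0.7 + 0.8*-1.8 + 1.7
= 1.05 + -1.44 + 1.7
= -0.39 + 1.7
= 1.31
Since z = 1.31 >= 0, output = 1

1


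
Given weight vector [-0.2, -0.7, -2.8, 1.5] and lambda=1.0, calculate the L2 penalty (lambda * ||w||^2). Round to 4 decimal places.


Squaring each weight:
(-0.2)^2 = 0.04
(-0.7)^2 = 0.49
(-2.8)^2 = 7.84
1.5^2 = 2.25
Sum of squares = 10.62
Penalty = 1.0 * 10.62 = 10.6200

10.6200


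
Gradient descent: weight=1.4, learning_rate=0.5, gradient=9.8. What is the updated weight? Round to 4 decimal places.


w_new = w_old - lr * gradient
= 1.4 - 0.5 * 9.8
= 1.4 - (4.9)
= -3.5000

-3.5000


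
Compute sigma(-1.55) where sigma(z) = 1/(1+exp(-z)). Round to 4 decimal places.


sigmoid(z) = 1 / (1 + exp(-z))
exp(-(-1.55)) = exp(1.55) = 4.7115
1 + 4.7115 = 5.7115
1 / 5.7115 = 0.1751

0.1751


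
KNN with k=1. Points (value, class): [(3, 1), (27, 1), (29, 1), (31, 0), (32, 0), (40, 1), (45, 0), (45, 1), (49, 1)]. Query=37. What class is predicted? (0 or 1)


Distances from query 37:
Point 40 (class 1): distance = 3
K=1 nearest neighbors: classes = [1]
Votes for class 1: 1 / 1
Majority vote => class 1

1


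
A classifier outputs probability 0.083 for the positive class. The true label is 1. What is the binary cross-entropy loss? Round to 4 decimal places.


For y=1: Loss = -log(p)
= -log(0.083)
= -(-2.4889)
= 2.4889

2.4889


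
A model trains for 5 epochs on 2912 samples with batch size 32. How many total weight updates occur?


Iterations per epoch = 2912 / 32 = 91
Total updates = iterations_per_epoch * epochs
= 91 * 5
= 455

455


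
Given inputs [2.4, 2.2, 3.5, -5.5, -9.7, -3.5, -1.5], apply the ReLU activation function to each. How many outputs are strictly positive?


ReLU(x) = max(0, x) for each element:
ReLU(2.4) = 2.4
ReLU(2.2) = 2.2
ReLU(3.5) = 3.5
ReLU(-5.5) = 0
ReLU(-9.7) = 0
ReLU(-3.5) = 0
ReLU(-1.5) = 0
Active neurons (>0): 3

3


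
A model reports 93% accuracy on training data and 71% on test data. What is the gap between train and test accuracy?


Gap = train_accuracy - test_accuracy
= 93 - 71
= 22%
This large gap strongly indicates overfitting.

22


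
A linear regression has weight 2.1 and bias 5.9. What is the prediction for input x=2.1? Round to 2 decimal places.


y = 2.1 * 2.1 + (5.9)
= 4.41 + (5.9)
= 10.31

10.31


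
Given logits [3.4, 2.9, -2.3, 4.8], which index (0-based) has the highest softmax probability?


Softmax is a monotonic transformation, so it preserves the argmax.
We need to find the index of the maximum logit.
Index 0: 3.4
Index 1: 2.9
Index 2: -2.3
Index 3: 4.8
Maximum logit = 4.8 at index 3

3


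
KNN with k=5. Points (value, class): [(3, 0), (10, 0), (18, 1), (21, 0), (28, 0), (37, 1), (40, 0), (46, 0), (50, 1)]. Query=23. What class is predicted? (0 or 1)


Distances from query 23:
Point 21 (class 0): distance = 2
Point 28 (class 0): distance = 5
Point 18 (class 1): distance = 5
Point 10 (class 0): distance = 13
Point 37 (class 1): distance = 14
K=5 nearest neighbors: classes = [0, 0, 1, 0, 1]
Votes for class 1: 2 / 5
Majority vote => class 0

0


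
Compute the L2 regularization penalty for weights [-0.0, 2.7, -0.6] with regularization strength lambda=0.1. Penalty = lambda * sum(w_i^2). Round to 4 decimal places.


Squaring each weight:
(-0.0)^2 = 0.0
2.7^2 = 7.29
(-0.6)^2 = 0.36
Sum of squares = 7.65
Penalty = 0.1 * 7.65 = 0.7650

0.7650


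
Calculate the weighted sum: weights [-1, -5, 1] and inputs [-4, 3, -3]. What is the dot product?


Element-wise products:
-1 * -4 = 4
-5 * 3 = -15
1 * -3 = -3
Sum = 4 + -15 + -3
= -14

-14


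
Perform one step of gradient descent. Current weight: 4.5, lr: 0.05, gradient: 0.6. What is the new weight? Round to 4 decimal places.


w_new = w_old - lr * gradient
= 4.5 - 0.05 * 0.6
= 4.5 - (0.03)
= 4.4700

4.4700


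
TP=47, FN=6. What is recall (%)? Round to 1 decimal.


Recall = TP / (TP + FN) * 100
= 47 / (47 + 6)
= 47 / 53
= 0.8868
= 88.7%

88.7


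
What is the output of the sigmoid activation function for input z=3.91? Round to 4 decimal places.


sigmoid(z) = 1 / (1 + exp(-z))
exp(-(3.91)) = exp(-3.91) = 0.02
1 + 0.02 = 1.02
1 / 1.02 = 0.9804

0.9804


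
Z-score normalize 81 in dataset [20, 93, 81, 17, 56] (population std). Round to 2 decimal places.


Mean = (20 + 93 + 81 + 17 + 56) / 5 = 53.4
Variance = sum((x_i - mean)^2) / n = 955.44
Std = sqrt(955.44) = 30.9102
Z = (x - mean) / std
= (81 - 53.4) / 30.9102
= 27.6 / 30.9102
= 0.89

0.89


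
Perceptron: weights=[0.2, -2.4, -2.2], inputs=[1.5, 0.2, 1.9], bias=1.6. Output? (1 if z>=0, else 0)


z = w . x + b
= 0.2*1.5 + -2.4*0.2 + -2.2*1.9 + 1.6
= 0.3 + -0.48 + -4.18 + 1.6
= -4.36 + 1.6
= -2.76
Since z = -2.76 < 0, output = 0

0


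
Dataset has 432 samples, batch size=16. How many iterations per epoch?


Iterations per epoch = dataset_size / batch_size
= 432 / 16
= 27

27


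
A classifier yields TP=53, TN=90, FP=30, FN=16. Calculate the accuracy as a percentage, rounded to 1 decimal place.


Accuracy = (TP + TN) / (TP + TN + FP + FN) * 100
= (53 + 90) / (53 + 90 + 30 + 16)
= 143 / 189
= 0.7566
= 75.7%

75.7


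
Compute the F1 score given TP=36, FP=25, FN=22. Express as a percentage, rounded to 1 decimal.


Precision = TP / (TP + FP) = 36 / 61 = 0.5902
Recall = TP / (TP + FN) = 36 / 58 = 0.6207
F1 = 2 * P * R / (P + R)
= 2 * 0.5902 * 0.6207 / (0.5902 + 0.6207)
= 0.7326 / 1.2109
= 0.605
As percentage: 60.5%

60.5


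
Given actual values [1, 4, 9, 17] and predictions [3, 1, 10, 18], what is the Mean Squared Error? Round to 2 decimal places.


Differences: [-2, 3, -1, -1]
Squared errors: [4, 9, 1, 1]
Sum of squared errors = 15
MSE = 15 / 4 = 3.75

3.75


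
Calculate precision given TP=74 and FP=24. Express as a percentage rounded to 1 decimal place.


Precision = TP / (TP + FP) * 100
= 74 / (74 + 24)
= 74 / 98
= 0.7551
= 75.5%

75.5


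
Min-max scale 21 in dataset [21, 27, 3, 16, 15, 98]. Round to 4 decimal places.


Min = 3, Max = 98
Range = 98 - 3 = 95
Scaled = (x - min) / (max - min)
= (21 - 3) / 95
= 18 / 95
= 0.1895

0.1895


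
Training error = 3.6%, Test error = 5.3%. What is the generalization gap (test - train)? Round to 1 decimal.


Generalization gap = test_error - train_error
= 5.3 - 3.6
= 1.7%
A small gap suggests good generalization.

1.7


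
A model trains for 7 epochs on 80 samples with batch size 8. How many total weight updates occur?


Iterations per epoch = 80 / 8 = 10
Total updates = iterations_per_epoch * epochs
= 10 * 7
= 70

70


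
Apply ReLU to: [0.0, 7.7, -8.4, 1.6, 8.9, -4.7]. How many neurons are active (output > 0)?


ReLU(x) = max(0, x) for each element:
ReLU(0.0) = 0
ReLU(7.7) = 7.7
ReLU(-8.4) = 0
ReLU(1.6) = 1.6
ReLU(8.9) = 8.9
ReLU(-4.7) = 0
Active neurons (>0): 3

3


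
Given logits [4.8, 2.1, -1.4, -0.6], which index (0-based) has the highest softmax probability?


Softmax is a monotonic transformation, so it preserves the argmax.
We need to find the index of the maximum logit.
Index 0: 4.8
Index 1: 2.1
Index 2: -1.4
Index 3: -0.6
Maximum logit = 4.8 at index 0

0


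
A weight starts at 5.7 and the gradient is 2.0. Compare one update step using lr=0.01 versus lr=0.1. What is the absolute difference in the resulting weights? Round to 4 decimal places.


With lr=0.01: w_new = 5.7 - 0.01 * 2.0 = 5.68
With lr=0.1: w_new = 5.7 - 0.1 * 2.0 = 5.5
Absolute difference = |5.68 - 5.5|
= 0.1800

0.1800


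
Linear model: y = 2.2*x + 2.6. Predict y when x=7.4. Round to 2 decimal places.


y = 2.2 * 7.4 + (2.6)
= 16.28 + (2.6)
= 18.88

18.88


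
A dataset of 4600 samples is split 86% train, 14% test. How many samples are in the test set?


Train samples = 4600 * 86% = 3956
Test samples = 4600 - 3956
= 644

644


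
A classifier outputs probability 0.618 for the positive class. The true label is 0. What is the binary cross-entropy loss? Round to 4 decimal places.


For y=0: Loss = -log(1-p)
= -log(1 - 0.618)
= -log(0.382)
= -(-0.9623)
= 0.9623

0.9623


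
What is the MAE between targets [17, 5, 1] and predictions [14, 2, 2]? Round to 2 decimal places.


Absolute errors: [3, 3, 1]
Sum of absolute errors = 7
MAE = 7 / 3 = 2.33

2.33


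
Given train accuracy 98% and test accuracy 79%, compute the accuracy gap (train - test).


Gap = train_accuracy - test_accuracy
= 98 - 79
= 19%
This gap suggests the model is overfitting.

19


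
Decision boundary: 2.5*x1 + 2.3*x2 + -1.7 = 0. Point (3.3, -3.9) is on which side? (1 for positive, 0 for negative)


Compute 2.5 * 3.3 + 2.3 * -3.9 + -1.7
= 8.25 + -8.97 + -1.7
= -2.42
Since -2.42 < 0, the point is on the negative side.

0


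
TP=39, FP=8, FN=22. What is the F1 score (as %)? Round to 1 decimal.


Precision = TP / (TP + FP) = 39 / 47 = 0.8298
Recall = TP / (TP + FN) = 39 / 61 = 0.6393
F1 = 2 * P * R / (P + R)
= 2 * 0.8298 * 0.6393 / (0.8298 + 0.6393)
= 1.061 / 1.4691
= 0.7222
As percentage: 72.2%

72.2


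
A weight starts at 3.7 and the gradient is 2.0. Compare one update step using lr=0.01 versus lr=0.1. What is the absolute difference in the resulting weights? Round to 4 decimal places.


With lr=0.01: w_new = 3.7 - 0.01 * 2.0 = 3.68
With lr=0.1: w_new = 3.7 - 0.1 * 2.0 = 3.5
Absolute difference = |3.68 - 3.5|
= 0.1800

0.1800


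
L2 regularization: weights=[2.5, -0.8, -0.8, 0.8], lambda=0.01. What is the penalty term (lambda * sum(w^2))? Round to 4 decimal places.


Squaring each weight:
2.5^2 = 6.25
(-0.8)^2 = 0.64
(-0.8)^2 = 0.64
0.8^2 = 0.64
Sum of squares = 8.17
Penalty = 0.01 * 8.17 = 0.0817

0.0817


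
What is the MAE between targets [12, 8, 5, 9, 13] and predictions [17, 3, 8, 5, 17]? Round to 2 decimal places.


Absolute errors: [5, 5, 3, 4, 4]
Sum of absolute errors = 21
MAE = 21 / 5 = 4.20

4.20


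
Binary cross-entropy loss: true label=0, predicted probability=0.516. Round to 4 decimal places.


For y=0: Loss = -log(1-p)
= -log(1 - 0.516)
= -log(0.484)
= -(-0.7257)
= 0.7257

0.7257


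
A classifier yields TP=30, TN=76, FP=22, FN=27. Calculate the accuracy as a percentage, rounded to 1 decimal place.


Accuracy = (TP + TN) / (TP + TN + FP + FN) * 100
= (30 + 76) / (30 + 76 + 22 + 27)
= 106 / 155
= 0.6839
= 68.4%

68.4


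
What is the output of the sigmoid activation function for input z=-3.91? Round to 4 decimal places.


sigmoid(z) = 1 / (1 + exp(-z))
exp(-(-3.91)) = exp(3.91) = 49.899
1 + 49.899 = 50.899
1 / 50.899 = 0.0196

0.0196


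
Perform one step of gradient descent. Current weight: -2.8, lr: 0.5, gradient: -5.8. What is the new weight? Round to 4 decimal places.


w_new = w_old - lr * gradient
= -2.8 - 0.5 * -5.8
= -2.8 - (-2.9)
= 0.1000

0.1000


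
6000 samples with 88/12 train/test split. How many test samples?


Train samples = 6000 * 88% = 5280
Test samples = 6000 - 5280
= 720

720


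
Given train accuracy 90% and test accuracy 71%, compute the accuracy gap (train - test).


Gap = train_accuracy - test_accuracy
= 90 - 71
= 19%
This gap suggests the model is overfitting.

19


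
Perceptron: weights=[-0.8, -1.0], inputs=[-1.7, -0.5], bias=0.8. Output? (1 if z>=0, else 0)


z = w . x + b
= -0.8*-1.7 + -1.0*-0.5 + 0.8
= 1.36 + 0.5 + 0.8
= 1.86 + 0.8
= 2.66
Since z = 2.66 >= 0, output = 1

1


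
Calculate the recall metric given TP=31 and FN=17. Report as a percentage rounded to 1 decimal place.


Recall = TP / (TP + FN) * 100
= 31 / (31 + 17)
= 31 / 48
= 0.6458
= 64.6%

64.6


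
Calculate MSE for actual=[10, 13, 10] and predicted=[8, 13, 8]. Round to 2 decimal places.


Differences: [2, 0, 2]
Squared errors: [4, 0, 4]
Sum of squared errors = 8
MSE = 8 / 3 = 2.67

2.67


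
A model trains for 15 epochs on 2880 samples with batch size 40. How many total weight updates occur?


Iterations per epoch = 2880 / 40 = 72
Total updates = iterations_per_epoch * epochs
= 72 * 15
= 1080

1080


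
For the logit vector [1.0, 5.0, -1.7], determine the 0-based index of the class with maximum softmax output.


Softmax is a monotonic transformation, so it preserves the argmax.
We need to find the index of the maximum logit.
Index 0: 1.0
Index 1: 5.0
Index 2: -1.7
Maximum logit = 5.0 at index 1

1


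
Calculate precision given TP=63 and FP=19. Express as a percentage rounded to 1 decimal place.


Precision = TP / (TP + FP) * 100
= 63 / (63 + 19)
= 63 / 82
= 0.7683
= 76.8%

76.8


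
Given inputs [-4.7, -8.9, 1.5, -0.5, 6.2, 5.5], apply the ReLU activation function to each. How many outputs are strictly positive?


ReLU(x) = max(0, x) for each element:
ReLU(-4.7) = 0
ReLU(-8.9) = 0
ReLU(1.5) = 1.5
ReLU(-0.5) = 0
ReLU(6.2) = 6.2
ReLU(5.5) = 5.5
Active neurons (>0): 3

3


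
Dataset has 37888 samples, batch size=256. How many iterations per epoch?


Iterations per epoch = dataset_size / batch_size
= 37888 / 256
= 148

148


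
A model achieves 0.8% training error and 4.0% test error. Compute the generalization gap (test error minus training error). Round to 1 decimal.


Generalization gap = test_error - train_error
= 4.0 - 0.8
= 3.2%
A moderate gap.

3.2


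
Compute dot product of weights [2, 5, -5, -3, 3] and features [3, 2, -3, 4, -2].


Element-wise products:
2 * 3 = 6
5 * 2 = 10
-5 * -3 = 15
-3 * 4 = -12
3 * -2 = -6
Sum = 6 + 10 + 15 + -12 + -6
= 13

13


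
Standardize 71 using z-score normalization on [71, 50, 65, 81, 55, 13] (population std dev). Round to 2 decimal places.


Mean = (71 + 50 + 65 + 81 + 55 + 13) / 6 = 55.8333
Variance = sum((x_i - mean)^2) / n = 469.4722
Std = sqrt(469.4722) = 21.6673
Z = (x - mean) / std
= (71 - 55.8333) / 21.6673
= 15.1667 / 21.6673
= 0.70

0.70


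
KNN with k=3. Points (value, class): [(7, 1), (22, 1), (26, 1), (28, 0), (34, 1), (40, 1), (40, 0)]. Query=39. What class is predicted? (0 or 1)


Distances from query 39:
Point 40 (class 0): distance = 1
Point 40 (class 1): distance = 1
Point 34 (class 1): distance = 5
K=3 nearest neighbors: classes = [0, 1, 1]
Votes for class 1: 2 / 3
Majority vote => class 1

1


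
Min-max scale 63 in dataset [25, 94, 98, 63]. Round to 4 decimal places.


Min = 25, Max = 98
Range = 98 - 25 = 73
Scaled = (x - min) / (max - min)
= (63 - 25) / 73
= 38 / 73
= 0.5205

0.5205


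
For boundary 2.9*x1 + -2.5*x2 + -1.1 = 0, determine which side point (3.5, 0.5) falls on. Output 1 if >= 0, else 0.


Compute 2.9 * 3.5 + -2.5 * 0.5 + -1.1
= 10.15 + -1.25 + -1.1
= 7.8
Since 7.8 >= 0, the point is on the positive side.

1


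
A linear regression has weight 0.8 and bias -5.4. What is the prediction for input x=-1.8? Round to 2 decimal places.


y = 0.8 * -1.8 + (-5.4)
= -1.44 + (-5.4)
= -6.84

-6.84


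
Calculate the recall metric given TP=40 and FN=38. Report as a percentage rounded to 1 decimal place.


Recall = TP / (TP + FN) * 100
= 40 / (40 + 38)
= 40 / 78
= 0.5128
= 51.3%

51.3


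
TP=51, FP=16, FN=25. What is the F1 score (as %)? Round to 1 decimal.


Precision = TP / (TP + FP) = 51 / 67 = 0.7612
Recall = TP / (TP + FN) = 51 / 76 = 0.6711
F1 = 2 * P * R / (P + R)
= 2 * 0.7612 * 0.6711 / (0.7612 + 0.6711)
= 1.0216 / 1.4322
= 0.7133
As percentage: 71.3%

71.3


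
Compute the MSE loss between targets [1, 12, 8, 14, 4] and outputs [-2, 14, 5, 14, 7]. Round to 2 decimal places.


Differences: [3, -2, 3, 0, -3]
Squared errors: [9, 4, 9, 0, 9]
Sum of squared errors = 31
MSE = 31 / 5 = 6.20

6.20


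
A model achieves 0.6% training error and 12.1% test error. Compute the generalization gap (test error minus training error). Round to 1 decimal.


Generalization gap = test_error - train_error
= 12.1 - 0.6
= 11.5%
A large gap suggests overfitting.

11.5


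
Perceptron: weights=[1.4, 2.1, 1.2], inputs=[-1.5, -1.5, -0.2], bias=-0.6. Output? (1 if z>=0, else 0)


z = w . x + b
= 1.4*-1.5 + 2.1*-1.5 + 1.2*-0.2 + -0.6
= -2.1 + -3.15 + -0.24 + -0.6
= -5.49 + -0.6
= -6.09
Since z = -6.09 < 0, output = 0

0


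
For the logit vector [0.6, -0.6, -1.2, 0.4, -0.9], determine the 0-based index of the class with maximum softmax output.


Softmax is a monotonic transformation, so it preserves the argmax.
We need to find the index of the maximum logit.
Index 0: 0.6
Index 1: -0.6
Index 2: -1.2
Index 3: 0.4
Index 4: -0.9
Maximum logit = 0.6 at index 0

0


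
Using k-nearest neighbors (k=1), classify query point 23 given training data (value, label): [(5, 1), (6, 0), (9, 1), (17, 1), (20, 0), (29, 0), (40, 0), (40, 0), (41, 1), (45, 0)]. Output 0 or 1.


Distances from query 23:
Point 20 (class 0): distance = 3
K=1 nearest neighbors: classes = [0]
Votes for class 1: 0 / 1
Majority vote => class 0

0


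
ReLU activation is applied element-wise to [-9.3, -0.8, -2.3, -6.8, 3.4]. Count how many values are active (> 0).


ReLU(x) = max(0, x) for each element:
ReLU(-9.3) = 0
ReLU(-0.8) = 0
ReLU(-2.3) = 0
ReLU(-6.8) = 0
ReLU(3.4) = 3.4
Active neurons (>0): 1

1


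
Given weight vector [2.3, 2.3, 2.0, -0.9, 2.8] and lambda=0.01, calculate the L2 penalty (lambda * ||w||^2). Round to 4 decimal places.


Squaring each weight:
2.3^2 = 5.29
2.3^2 = 5.29
2.0^2 = 4.0
(-0.9)^2 = 0.81
2.8^2 = 7.84
Sum of squares = 23.23
Penalty = 0.01 * 23.23 = 0.2323

0.2323


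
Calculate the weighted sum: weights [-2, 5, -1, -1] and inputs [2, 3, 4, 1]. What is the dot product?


Element-wise products:
-2 * 2 = -4
5 * 3 = 15
-1 * 4 = -4
-1 * 1 = -1
Sum = -4 + 15 + -4 + -1
= 6

6


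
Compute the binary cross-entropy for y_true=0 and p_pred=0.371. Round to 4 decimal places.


For y=0: Loss = -log(1-p)
= -log(1 - 0.371)
= -log(0.629)
= -(-0.4636)
= 0.4636

0.4636


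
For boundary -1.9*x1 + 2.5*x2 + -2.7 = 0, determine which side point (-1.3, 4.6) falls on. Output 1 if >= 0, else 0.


Compute -1.9 * -1.3 + 2.5 * 4.6 + -2.7
= 2.47 + 11.5 + -2.7
= 11.27
Since 11.27 >= 0, the point is on the positive side.

1


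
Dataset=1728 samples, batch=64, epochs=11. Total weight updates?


Iterations per epoch = 1728 / 64 = 27
Total updates = iterations_per_epoch * epochs
= 27 * 11
= 297

297


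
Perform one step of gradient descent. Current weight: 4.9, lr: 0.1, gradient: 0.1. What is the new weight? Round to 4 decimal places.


w_new = w_old - lr * gradient
= 4.9 - 0.1 * 0.1
= 4.9 - (0.01)
= 4.8900

4.8900


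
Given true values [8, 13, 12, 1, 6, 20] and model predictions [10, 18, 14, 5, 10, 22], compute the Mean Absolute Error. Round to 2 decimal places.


Absolute errors: [2, 5, 2, 4, 4, 2]
Sum of absolute errors = 19
MAE = 19 / 6 = 3.17

3.17


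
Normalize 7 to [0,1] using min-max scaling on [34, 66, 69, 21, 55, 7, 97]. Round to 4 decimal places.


Min = 7, Max = 97
Range = 97 - 7 = 90
Scaled = (x - min) / (max - min)
= (7 - 7) / 90
= 0 / 90
= 0.0000

0.0000


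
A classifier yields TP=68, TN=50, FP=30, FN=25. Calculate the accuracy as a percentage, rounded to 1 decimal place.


Accuracy = (TP + TN) / (TP + TN + FP + FN) * 100
= (68 + 50) / (68 + 50 + 30 + 25)
= 118 / 173
= 0.6821
= 68.2%

68.2


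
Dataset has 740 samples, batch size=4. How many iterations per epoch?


Iterations per epoch = dataset_size / batch_size
= 740 / 4
= 185

185


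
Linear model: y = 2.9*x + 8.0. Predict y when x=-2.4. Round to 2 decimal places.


y = 2.9 * -2.4 + (8.0)
= -6.96 + (8.0)
= 1.04

1.04


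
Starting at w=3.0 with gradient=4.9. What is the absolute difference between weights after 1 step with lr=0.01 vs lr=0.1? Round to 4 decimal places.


With lr=0.01: w_new = 3.0 - 0.01 * 4.9 = 2.951
With lr=0.1: w_new = 3.0 - 0.1 * 4.9 = 2.51
Absolute difference = |2.951 - 2.51|
= 0.4410

0.4410


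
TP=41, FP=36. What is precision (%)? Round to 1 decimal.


Precision = TP / (TP + FP) * 100
= 41 / (41 + 36)
= 41 / 77
= 0.5325
= 53.2%

53.2


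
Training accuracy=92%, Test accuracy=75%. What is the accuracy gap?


Gap = train_accuracy - test_accuracy
= 92 - 75
= 17%
This gap suggests the model is overfitting.

17


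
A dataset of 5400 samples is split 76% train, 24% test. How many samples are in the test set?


Train samples = 5400 * 76% = 4104
Test samples = 5400 - 4104
= 1296

1296


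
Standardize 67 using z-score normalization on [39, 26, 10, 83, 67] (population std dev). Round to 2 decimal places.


Mean = (39 + 26 + 10 + 83 + 67) / 5 = 45.0
Variance = sum((x_i - mean)^2) / n = 710.0
Std = sqrt(710.0) = 26.6458
Z = (x - mean) / std
= (67 - 45.0) / 26.6458
= 22.0 / 26.6458
= 0.83

0.83


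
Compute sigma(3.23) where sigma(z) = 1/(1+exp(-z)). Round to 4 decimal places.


sigmoid(z) = 1 / (1 + exp(-z))
exp(-(3.23)) = exp(-3.23) = 0.0396
1 + 0.0396 = 1.0396
1 / 1.0396 = 0.9619

0.9619


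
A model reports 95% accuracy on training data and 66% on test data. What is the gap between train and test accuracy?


Gap = train_accuracy - test_accuracy
= 95 - 66
= 29%
This large gap strongly indicates overfitting.

29


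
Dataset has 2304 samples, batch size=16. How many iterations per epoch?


Iterations per epoch = dataset_size / batch_size
= 2304 / 16
= 144

144


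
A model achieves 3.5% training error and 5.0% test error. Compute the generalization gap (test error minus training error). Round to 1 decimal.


Generalization gap = test_error - train_error
= 5.0 - 3.5
= 1.5%
A small gap suggests good generalization.

1.5


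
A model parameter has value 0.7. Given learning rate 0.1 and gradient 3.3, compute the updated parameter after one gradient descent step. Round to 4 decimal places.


w_new = w_old - lr * gradient
= 0.7 - 0.1 * 3.3
= 0.7 - (0.33)
= 0.3700

0.3700


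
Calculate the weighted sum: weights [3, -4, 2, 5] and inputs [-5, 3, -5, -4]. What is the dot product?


Element-wise products:
3 * -5 = -15
-4 * 3 = -12
2 * -5 = -10
5 * -4 = -20
Sum = -15 + -12 + -10 + -20
= -57

-57


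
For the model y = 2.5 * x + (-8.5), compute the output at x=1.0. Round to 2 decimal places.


y = 2.5 * 1.0 + (-8.5)
= 2.5 + (-8.5)
= -6.00

-6.00


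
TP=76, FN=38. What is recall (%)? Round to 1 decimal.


Recall = TP / (TP + FN) * 100
= 76 / (76 + 38)
= 76 / 114
= 0.6667
= 66.7%

66.7


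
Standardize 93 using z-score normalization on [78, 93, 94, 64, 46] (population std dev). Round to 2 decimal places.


Mean = (78 + 93 + 94 + 64 + 46) / 5 = 75.0
Variance = sum((x_i - mean)^2) / n = 331.2
Std = sqrt(331.2) = 18.1989
Z = (x - mean) / std
= (93 - 75.0) / 18.1989
= 18.0 / 18.1989
= 0.99

0.99


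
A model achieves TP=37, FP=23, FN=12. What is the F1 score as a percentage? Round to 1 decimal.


Precision = TP / (TP + FP) = 37 / 60 = 0.6167
Recall = TP / (TP + FN) = 37 / 49 = 0.7551
F1 = 2 * P * R / (P + R)
= 2 * 0.6167 * 0.7551 / (0.6167 + 0.7551)
= 0.9313 / 1.3718
= 0.6789
As percentage: 67.9%

67.9


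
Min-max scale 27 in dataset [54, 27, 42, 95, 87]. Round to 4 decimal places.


Min = 27, Max = 95
Range = 95 - 27 = 68
Scaled = (x - min) / (max - min)
= (27 - 27) / 68
= 0 / 68
= 0.0000

0.0000


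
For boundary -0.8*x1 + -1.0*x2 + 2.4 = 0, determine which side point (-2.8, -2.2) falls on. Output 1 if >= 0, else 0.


Compute -0.8 * -2.8 + -1.0 * -2.2 + 2.4
= 2.24 + 2.2 + 2.4
= 6.84
Since 6.84 >= 0, the point is on the positive side.

1


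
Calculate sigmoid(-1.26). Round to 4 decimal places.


sigmoid(z) = 1 / (1 + exp(-z))
exp(-(-1.26)) = exp(1.26) = 3.5254
1 + 3.5254 = 4.5254
1 / 4.5254 = 0.2210

0.2210


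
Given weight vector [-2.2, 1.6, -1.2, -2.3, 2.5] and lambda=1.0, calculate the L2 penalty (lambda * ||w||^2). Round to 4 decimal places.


Squaring each weight:
(-2.2)^2 = 4.84
1.6^2 = 2.56
(-1.2)^2 = 1.44
(-2.3)^2 = 5.29
2.5^2 = 6.25
Sum of squares = 20.38
Penalty = 1.0 * 20.38 = 20.3800

20.3800


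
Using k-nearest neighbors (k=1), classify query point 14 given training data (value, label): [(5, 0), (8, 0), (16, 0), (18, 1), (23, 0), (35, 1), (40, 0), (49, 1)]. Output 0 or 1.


Distances from query 14:
Point 16 (class 0): distance = 2
K=1 nearest neighbors: classes = [0]
Votes for class 1: 0 / 1
Majority vote => class 0

0


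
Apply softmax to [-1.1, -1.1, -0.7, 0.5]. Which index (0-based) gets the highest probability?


Softmax is a monotonic transformation, so it preserves the argmax.
We need to find the index of the maximum logit.
Index 0: -1.1
Index 1: -1.1
Index 2: -0.7
Index 3: 0.5
Maximum logit = 0.5 at index 3

3


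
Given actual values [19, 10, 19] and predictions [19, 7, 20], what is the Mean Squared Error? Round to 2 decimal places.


Differences: [0, 3, -1]
Squared errors: [0, 9, 1]
Sum of squared errors = 10
MSE = 10 / 3 = 3.33

3.33


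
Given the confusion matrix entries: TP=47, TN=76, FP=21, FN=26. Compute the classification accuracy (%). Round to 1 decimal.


Accuracy = (TP + TN) / (TP + TN + FP + FN) * 100
= (47 + 76) / (47 + 76 + 21 + 26)
= 123 / 170
= 0.7235
= 72.4%

72.4


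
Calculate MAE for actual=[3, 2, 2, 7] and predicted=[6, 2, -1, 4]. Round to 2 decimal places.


Absolute errors: [3, 0, 3, 3]
Sum of absolute errors = 9
MAE = 9 / 4 = 2.25

2.25


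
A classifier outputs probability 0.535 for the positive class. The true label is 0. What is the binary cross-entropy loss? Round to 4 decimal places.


For y=0: Loss = -log(1-p)
= -log(1 - 0.535)
= -log(0.465)
= -(-0.7657)
= 0.7657

0.7657


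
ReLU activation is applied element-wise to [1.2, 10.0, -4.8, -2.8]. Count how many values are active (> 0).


ReLU(x) = max(0, x) for each element:
ReLU(1.2) = 1.2
ReLU(10.0) = 10.0
ReLU(-4.8) = 0
ReLU(-2.8) = 0
Active neurons (>0): 2

2


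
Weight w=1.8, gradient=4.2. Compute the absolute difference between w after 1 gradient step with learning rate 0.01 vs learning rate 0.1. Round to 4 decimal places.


With lr=0.01: w_new = 1.8 - 0.01 * 4.2 = 1.758
With lr=0.1: w_new = 1.8 - 0.1 * 4.2 = 1.38
Absolute difference = |1.758 - 1.38|
= 0.3780

0.3780


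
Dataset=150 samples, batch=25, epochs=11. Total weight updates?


Iterations per epoch = 150 / 25 = 6
Total updates = iterations_per_epoch * epochs
= 6 * 11
= 66

66


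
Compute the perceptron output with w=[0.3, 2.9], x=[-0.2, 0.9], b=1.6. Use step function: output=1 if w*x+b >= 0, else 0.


z = w . x + b
= 0.3*-0.2 + 2.9*0.9 + 1.6
= -0.06 + 2.61 + 1.6
= 2.55 + 1.6
= 4.15
Since z = 4.15 >= 0, output = 1

1


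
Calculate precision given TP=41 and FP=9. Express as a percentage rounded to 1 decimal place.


Precision = TP / (TP + FP) * 100
= 41 / (41 + 9)
= 41 / 50
= 0.82
= 82.0%

82.0


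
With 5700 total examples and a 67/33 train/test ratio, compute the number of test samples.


Train samples = 5700 * 67% = 3819
Test samples = 5700 - 3819
= 1881

1881


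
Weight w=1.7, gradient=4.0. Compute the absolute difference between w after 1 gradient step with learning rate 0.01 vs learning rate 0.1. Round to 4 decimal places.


With lr=0.01: w_new = 1.7 - 0.01 * 4.0 = 1.66
With lr=0.1: w_new = 1.7 - 0.1 * 4.0 = 1.3
Absolute difference = |1.66 - 1.3|
= 0.3600

0.3600


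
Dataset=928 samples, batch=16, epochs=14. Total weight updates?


Iterations per epoch = 928 / 16 = 58
Total updates = iterations_per_epoch * epochs
= 58 * 14
= 812

812


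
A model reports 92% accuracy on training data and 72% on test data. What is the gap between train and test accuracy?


Gap = train_accuracy - test_accuracy
= 92 - 72
= 20%
This gap suggests the model is overfitting.

20


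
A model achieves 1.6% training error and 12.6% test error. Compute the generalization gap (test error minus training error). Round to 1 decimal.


Generalization gap = test_error - train_error
= 12.6 - 1.6
= 11.0%
A large gap suggests overfitting.

11.0


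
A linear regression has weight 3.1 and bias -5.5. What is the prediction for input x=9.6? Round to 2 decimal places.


y = 3.1 * 9.6 + (-5.5)
= 29.76 + (-5.5)
= 24.26

24.26


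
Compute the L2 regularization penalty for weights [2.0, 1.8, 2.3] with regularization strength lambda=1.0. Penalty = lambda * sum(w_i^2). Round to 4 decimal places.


Squaring each weight:
2.0^2 = 4.0
1.8^2 = 3.24
2.3^2 = 5.29
Sum of squares = 12.53
Penalty = 1.0 * 12.53 = 12.5300

12.5300


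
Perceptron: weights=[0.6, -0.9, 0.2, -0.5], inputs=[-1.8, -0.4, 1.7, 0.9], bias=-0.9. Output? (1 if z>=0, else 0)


z = w . x + b
= 0.6*-1.8 + -0.9*-0.4 + 0.2*1.7 + -0.5*0.9 + -0.9
= -1.08 + 0.36 + 0.34 + -0.45 + -0.9
= -0.83 + -0.9
= -1.73
Since z = -1.73 < 0, output = 0

0


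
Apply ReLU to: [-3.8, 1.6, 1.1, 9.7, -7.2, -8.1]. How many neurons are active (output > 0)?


ReLU(x) = max(0, x) for each element:
ReLU(-3.8) = 0
ReLU(1.6) = 1.6
ReLU(1.1) = 1.1
ReLU(9.7) = 9.7
ReLU(-7.2) = 0
ReLU(-8.1) = 0
Active neurons (>0): 3

3


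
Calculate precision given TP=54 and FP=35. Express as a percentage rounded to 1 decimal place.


Precision = TP / (TP + FP) * 100
= 54 / (54 + 35)
= 54 / 89
= 0.6067
= 60.7%

60.7


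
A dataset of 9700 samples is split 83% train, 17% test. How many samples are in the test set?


Train samples = 9700 * 83% = 8051
Test samples = 9700 - 8051
= 1649

1649


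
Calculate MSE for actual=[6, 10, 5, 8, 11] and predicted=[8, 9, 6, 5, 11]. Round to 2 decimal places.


Differences: [-2, 1, -1, 3, 0]
Squared errors: [4, 1, 1, 9, 0]
Sum of squared errors = 15
MSE = 15 / 5 = 3.00

3.00


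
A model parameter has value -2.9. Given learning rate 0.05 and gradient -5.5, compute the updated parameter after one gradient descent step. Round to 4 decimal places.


w_new = w_old - lr * gradient
= -2.9 - 0.05 * -5.5
= -2.9 - (-0.275)
= -2.6250

-2.6250


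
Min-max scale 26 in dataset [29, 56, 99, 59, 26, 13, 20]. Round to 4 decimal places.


Min = 13, Max = 99
Range = 99 - 13 = 86
Scaled = (x - min) / (max - min)
= (26 - 13) / 86
= 13 / 86
= 0.1512

0.1512


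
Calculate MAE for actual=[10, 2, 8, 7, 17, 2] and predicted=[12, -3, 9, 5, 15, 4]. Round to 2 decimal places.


Absolute errors: [2, 5, 1, 2, 2, 2]
Sum of absolute errors = 14
MAE = 14 / 6 = 2.33

2.33


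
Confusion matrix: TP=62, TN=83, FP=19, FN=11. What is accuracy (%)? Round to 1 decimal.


Accuracy = (TP + TN) / (TP + TN + FP + FN) * 100
= (62 + 83) / (62 + 83 + 19 + 11)
= 145 / 175
= 0.8286
= 82.9%

82.9


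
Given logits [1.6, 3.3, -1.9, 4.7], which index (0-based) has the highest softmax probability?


Softmax is a monotonic transformation, so it preserves the argmax.
We need to find the index of the maximum logit.
Index 0: 1.6
Index 1: 3.3
Index 2: -1.9
Index 3: 4.7
Maximum logit = 4.7 at index 3

3


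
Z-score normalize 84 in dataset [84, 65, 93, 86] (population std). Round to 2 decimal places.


Mean = (84 + 65 + 93 + 86) / 4 = 82.0
Variance = sum((x_i - mean)^2) / n = 107.5
Std = sqrt(107.5) = 10.3682
Z = (x - mean) / std
= (84 - 82.0) / 10.3682
= 2.0 / 10.3682
= 0.19

0.19


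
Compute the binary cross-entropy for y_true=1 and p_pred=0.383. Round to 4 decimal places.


For y=1: Loss = -log(p)
= -log(0.383)
= -(-0.9597)
= 0.9597

0.9597


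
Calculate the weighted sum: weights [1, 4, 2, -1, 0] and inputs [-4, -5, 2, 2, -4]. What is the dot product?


Element-wise products:
1 * -4 = -4
4 * -5 = -20
2 * 2 = 4
-1 * 2 = -2
0 * -4 = 0
Sum = -4 + -20 + 4 + -2 + 0
= -22

-22


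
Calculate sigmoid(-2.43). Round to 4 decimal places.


sigmoid(z) = 1 / (1 + exp(-z))
exp(-(-2.43)) = exp(2.43) = 11.3589
1 + 11.3589 = 12.3589
1 / 12.3589 = 0.0809

0.0809


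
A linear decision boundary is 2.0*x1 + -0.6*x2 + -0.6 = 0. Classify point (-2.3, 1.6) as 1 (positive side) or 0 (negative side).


Compute 2.0 * -2.3 + -0.6 * 1.6 + -0.6
= -4.6 + -0.96 + -0.6
= -6.16
Since -6.16 < 0, the point is on the negative side.

0


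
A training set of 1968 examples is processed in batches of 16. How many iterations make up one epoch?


Iterations per epoch = dataset_size / batch_size
= 1968 / 16
= 123

123


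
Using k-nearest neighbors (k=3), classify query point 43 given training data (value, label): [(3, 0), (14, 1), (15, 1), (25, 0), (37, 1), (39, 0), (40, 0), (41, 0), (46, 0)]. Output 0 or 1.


Distances from query 43:
Point 41 (class 0): distance = 2
Point 40 (class 0): distance = 3
Point 46 (class 0): distance = 3
K=3 nearest neighbors: classes = [0, 0, 0]
Votes for class 1: 0 / 3
Majority vote => class 0

0


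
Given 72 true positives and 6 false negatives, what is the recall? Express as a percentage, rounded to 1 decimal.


Recall = TP / (TP + FN) * 100
= 72 / (72 + 6)
= 72 / 78
= 0.9231
= 92.3%

92.3


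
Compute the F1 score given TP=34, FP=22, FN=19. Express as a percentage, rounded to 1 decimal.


Precision = TP / (TP + FP) = 34 / 56 = 0.6071
Recall = TP / (TP + FN) = 34 / 53 = 0.6415
F1 = 2 * P * R / (P + R)
= 2 * 0.6071 * 0.6415 / (0.6071 + 0.6415)
= 0.779 / 1.2487
= 0.6239
As percentage: 62.4%

62.4


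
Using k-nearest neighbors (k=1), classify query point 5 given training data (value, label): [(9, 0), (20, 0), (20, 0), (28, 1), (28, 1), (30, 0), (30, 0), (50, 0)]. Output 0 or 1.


Distances from query 5:
Point 9 (class 0): distance = 4
K=1 nearest neighbors: classes = [0]
Votes for class 1: 0 / 1
Majority vote => class 0

0


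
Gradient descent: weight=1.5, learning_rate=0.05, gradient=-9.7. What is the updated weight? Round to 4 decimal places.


w_new = w_old - lr * gradient
= 1.5 - 0.05 * -9.7
= 1.5 - (-0.485)
= 1.9850

1.9850


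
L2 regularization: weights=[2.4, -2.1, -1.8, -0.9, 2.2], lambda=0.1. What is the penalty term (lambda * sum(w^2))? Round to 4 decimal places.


Squaring each weight:
2.4^2 = 5.76
(-2.1)^2 = 4.41
(-1.8)^2 = 3.24
(-0.9)^2 = 0.81
2.2^2 = 4.84
Sum of squares = 19.06
Penalty = 0.1 * 19.06 = 1.9060

1.9060


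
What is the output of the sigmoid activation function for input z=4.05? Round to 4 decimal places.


sigmoid(z) = 1 / (1 + exp(-z))
exp(-(4.05)) = exp(-4.05) = 0.0174
1 + 0.0174 = 1.0174
1 / 1.0174 = 0.9829

0.9829


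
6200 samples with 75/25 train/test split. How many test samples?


Train samples = 6200 * 75% = 4650
Test samples = 6200 - 4650
= 1550

1550


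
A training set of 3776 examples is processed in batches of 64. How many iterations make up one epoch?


Iterations per epoch = dataset_size / batch_size
= 3776 / 64
= 59

59


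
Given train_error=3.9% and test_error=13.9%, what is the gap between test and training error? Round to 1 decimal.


Generalization gap = test_error - train_error
= 13.9 - 3.9
= 10.0%
A moderate gap.

10.0


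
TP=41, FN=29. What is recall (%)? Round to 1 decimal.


Recall = TP / (TP + FN) * 100
= 41 / (41 + 29)
= 41 / 70
= 0.5857
= 58.6%

58.6


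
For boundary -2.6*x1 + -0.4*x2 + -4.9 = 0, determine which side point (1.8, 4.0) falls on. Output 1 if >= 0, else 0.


Compute -2.6 * 1.8 + -0.4 * 4.0 + -4.9
= -4.68 + -1.6 + -4.9
= -11.18
Since -11.18 < 0, the point is on the negative side.

0


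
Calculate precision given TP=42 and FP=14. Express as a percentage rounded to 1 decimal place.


Precision = TP / (TP + FP) * 100
= 42 / (42 + 14)
= 42 / 56
= 0.75
= 75.0%

75.0


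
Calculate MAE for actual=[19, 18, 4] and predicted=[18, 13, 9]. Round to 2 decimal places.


Absolute errors: [1, 5, 5]
Sum of absolute errors = 11
MAE = 11 / 3 = 3.67

3.67


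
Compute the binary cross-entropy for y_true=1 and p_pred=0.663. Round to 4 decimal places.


For y=1: Loss = -log(p)
= -log(0.663)
= -(-0.411)
= 0.4110

0.4110


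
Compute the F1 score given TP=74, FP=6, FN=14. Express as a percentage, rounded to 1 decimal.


Precision = TP / (TP + FP) = 74 / 80 = 0.925
Recall = TP / (TP + FN) = 74 / 88 = 0.8409
F1 = 2 * P * R / (P + R)
= 2 * 0.925 * 0.8409 / (0.925 + 0.8409)
= 1.5557 / 1.7659
= 0.881
As percentage: 88.1%

88.1


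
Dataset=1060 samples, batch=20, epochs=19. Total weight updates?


Iterations per epoch = 1060 / 20 = 53
Total updates = iterations_per_epoch * epochs
= 53 * 19
= 1007

1007


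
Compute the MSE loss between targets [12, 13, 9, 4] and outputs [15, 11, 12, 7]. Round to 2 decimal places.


Differences: [-3, 2, -3, -3]
Squared errors: [9, 4, 9, 9]
Sum of squared errors = 31
MSE = 31 / 4 = 7.75

7.75


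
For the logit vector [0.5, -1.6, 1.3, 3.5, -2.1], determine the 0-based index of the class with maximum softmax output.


Softmax is a monotonic transformation, so it preserves the argmax.
We need to find the index of the maximum logit.
Index 0: 0.5
Index 1: -1.6
Index 2: 1.3
Index 3: 3.5
Index 4: -2.1
Maximum logit = 3.5 at index 3

3


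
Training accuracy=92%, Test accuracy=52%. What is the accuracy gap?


Gap = train_accuracy - test_accuracy
= 92 - 52
= 40%
This large gap strongly indicates overfitting.

40


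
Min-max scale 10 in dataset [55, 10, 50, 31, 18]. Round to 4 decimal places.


Min = 10, Max = 55
Range = 55 - 10 = 45
Scaled = (x - min) / (max - min)
= (10 - 10) / 45
= 0 / 45
= 0.0000

0.0000


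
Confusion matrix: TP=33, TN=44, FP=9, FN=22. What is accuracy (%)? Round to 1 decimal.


Accuracy = (TP + TN) / (TP + TN + FP + FN) * 100
= (33 + 44) / (33 + 44 + 9 + 22)
= 77 / 108
= 0.713
= 71.3%

71.3


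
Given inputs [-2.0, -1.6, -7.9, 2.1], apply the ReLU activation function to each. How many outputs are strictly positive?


ReLU(x) = max(0, x) for each element:
ReLU(-2.0) = 0
ReLU(-1.6) = 0
ReLU(-7.9) = 0
ReLU(2.1) = 2.1
Active neurons (>0): 1

1
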